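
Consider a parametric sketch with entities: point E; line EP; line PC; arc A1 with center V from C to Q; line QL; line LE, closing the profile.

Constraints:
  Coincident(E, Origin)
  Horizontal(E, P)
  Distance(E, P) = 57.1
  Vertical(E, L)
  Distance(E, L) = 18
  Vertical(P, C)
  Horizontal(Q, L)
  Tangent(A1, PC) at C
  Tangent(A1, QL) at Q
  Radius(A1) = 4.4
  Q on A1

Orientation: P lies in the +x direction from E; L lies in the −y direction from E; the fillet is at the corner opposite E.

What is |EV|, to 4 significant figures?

54.43

E and L share the same x with |EL| = 18.0 and L on the −y side, so L = (0.000, -18.00). The virtual corner opposite E is at (57.10, -18.00). Since A1 is tangent to PC there, VC ⟂ PC and since A1 is tangent to QL there, VQ ⟂ QL, with radius 4.4, so the center V sits 4.4 in from both sides at V = (52.70, -13.60). Then |EV| = |V − E| = 54.43.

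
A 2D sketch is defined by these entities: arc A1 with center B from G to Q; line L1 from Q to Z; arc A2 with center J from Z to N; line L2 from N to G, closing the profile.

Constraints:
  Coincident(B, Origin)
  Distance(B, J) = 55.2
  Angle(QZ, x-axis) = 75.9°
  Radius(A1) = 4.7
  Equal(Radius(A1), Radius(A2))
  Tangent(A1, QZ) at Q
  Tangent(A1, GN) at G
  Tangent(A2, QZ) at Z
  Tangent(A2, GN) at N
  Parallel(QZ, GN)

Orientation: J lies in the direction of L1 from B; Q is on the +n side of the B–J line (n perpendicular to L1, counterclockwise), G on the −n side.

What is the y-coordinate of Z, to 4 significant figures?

54.68

The slot axis is L1's direction at 75.9°, so u = (cos 75.9°, sin 75.9°) = (0.2436, 0.9699) and n = (−sin 75.9°, cos 75.9°) = (-0.9699, 0.2436). B is at the origin and J lies 55.2 along u from B, so J = 55.2·u = (13.45, 53.54). Tangency of A1 to both parallel lines with radius 4.7 puts Q and G at B ± 4.7·n: Q = (-4.558, 1.145), G = (4.558, -1.145). Equal radii place Z and N the same way about J: Z = J + 4.7·n = (8.889, 54.68), N = J − 4.7·n = (18.01, 52.39). So Z.y = 54.68.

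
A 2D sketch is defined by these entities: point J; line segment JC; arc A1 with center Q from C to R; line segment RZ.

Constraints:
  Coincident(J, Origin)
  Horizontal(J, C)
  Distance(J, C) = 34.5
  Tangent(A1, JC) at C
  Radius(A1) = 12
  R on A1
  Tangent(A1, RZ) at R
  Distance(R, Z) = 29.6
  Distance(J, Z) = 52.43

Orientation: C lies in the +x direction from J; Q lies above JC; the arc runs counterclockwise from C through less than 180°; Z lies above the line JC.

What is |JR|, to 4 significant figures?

48.32

J is at the origin; J and C share the same y with |JC| = 34.5 and C on the +x side, so C = (34.50, 0.000). A1 meets JC tangentially, so QC is at right angles to JC, so Q = C + (0, 12) = (34.50, 12.00). Since QR ⟂ RZ (tangency), |QZ| = √(12.0² + 29.6²) = 31.94 regardless of where R sits on A1. So Z lies on both circle(J, 52.43) and circle(Q, 31.94); the above-JC intersection is Z = (29.26, 43.51). R is the foot of the tangent from Z: R = (44.73, 18.27).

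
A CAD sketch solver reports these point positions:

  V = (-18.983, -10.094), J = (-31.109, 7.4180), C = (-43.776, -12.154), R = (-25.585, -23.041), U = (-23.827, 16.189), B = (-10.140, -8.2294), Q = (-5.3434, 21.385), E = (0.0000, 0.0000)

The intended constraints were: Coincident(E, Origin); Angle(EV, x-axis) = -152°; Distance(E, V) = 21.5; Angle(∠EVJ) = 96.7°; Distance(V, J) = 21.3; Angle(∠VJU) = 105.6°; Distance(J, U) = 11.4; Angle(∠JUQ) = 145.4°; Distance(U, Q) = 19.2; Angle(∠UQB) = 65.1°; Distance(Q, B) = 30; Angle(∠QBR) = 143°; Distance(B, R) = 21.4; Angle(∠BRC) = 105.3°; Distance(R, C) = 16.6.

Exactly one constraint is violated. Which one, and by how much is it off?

Distance(R, C) = 16.6 — off by 4.60.

E = (0.00, 0.00) ✓; EV at -152.0° ✓; |EV| = 21.50 ✓; ∠EVJ = 96.70° ✓; |VJ| = 21.30 ✓; ∠VJU = 105.6° ✓; |JU| = 11.40 ✓; ∠JUQ = 145.4° ✓; |UQ| = 19.20 ✓; ∠UQB = 65.10° ✓; |QB| = 30.00 ✓; ∠QBR = 143.0° ✓; |BR| = 21.40 ✓; ∠BRC = 105.3° ✓; |RC| = 21.20 ✗.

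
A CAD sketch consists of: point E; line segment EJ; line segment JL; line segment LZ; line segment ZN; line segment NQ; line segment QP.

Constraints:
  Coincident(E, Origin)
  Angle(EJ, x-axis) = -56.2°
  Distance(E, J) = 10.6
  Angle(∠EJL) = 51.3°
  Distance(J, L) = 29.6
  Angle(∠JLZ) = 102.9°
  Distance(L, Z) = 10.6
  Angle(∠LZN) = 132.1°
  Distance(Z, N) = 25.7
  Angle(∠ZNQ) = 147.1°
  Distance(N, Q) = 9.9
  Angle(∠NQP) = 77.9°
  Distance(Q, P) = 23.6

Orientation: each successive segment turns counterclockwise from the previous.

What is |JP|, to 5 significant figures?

12.509

E is at the origin; EJ runs at -56.2° with length 10.6, so J = (5.8967, -8.8084). ∠EJL = 51.3° gives JL at 72.500° from the x-axis; with |JL| = 29.6, L = (14.798, 19.422). ∠JLZ = 102.9° gives LZ at 149.60° from the x-axis; with |LZ| = 10.6, Z = (5.6550, 24.786). ∠LZN = 132.1° gives ZN at -162.50° from the x-axis; with |ZN| = 25.7, N = (-18.856, 17.057). ∠ZNQ = 147.1° gives NQ at -129.60° from the x-axis; with |NQ| = 9.9, Q = (-25.166, 9.4293). ∠NQP = 77.9° gives QP at -27.500° from the x-axis; with |QP| = 23.6, P = (-4.2326, -1.4679). Then |JP| = |P − J| = 12.509.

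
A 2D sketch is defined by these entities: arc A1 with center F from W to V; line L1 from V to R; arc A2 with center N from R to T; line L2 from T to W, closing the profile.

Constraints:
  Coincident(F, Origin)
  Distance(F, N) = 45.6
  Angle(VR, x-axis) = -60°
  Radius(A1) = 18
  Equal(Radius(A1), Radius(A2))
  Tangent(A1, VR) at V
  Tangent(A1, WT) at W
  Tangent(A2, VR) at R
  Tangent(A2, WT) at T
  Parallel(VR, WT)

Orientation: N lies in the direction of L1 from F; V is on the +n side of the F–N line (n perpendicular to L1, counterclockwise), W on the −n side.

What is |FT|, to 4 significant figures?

49.02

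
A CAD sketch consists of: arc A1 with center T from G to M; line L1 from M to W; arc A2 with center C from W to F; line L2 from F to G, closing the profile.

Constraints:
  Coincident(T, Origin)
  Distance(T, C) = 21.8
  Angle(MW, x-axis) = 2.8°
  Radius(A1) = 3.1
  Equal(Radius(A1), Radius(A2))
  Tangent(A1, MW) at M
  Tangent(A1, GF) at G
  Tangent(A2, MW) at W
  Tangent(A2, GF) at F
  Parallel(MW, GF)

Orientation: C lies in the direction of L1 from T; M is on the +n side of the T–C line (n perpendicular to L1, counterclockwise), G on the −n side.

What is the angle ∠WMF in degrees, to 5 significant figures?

15.876°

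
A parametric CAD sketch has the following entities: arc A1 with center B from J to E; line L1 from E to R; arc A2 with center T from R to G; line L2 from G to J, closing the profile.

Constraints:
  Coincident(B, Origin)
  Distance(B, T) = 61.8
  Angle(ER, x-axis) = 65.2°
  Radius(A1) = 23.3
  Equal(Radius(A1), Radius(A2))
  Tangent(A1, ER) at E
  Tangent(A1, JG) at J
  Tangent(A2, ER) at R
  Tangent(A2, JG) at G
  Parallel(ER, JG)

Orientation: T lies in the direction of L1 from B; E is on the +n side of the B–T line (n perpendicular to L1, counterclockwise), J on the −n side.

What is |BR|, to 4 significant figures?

66.05

The slot axis is L1's direction at 65.2°, so u = (cos 65.2°, sin 65.2°) = (0.4195, 0.9078) and n = (−sin 65.2°, cos 65.2°) = (-0.9078, 0.4195). B is at the origin and T lies 61.8 along u from B, so T = 61.8·u = (25.92, 56.10). Tangency of A1 to both parallel lines with radius 23.3 puts E and J at B ± 23.3·n: E = (-21.15, 9.773), J = (21.15, -9.773). Equal radii place R and G the same way about T: R = T + 23.3·n = (4.771, 65.87), G = T − 23.3·n = (47.07, 46.33). Then |BR| = |R − B| = 66.05.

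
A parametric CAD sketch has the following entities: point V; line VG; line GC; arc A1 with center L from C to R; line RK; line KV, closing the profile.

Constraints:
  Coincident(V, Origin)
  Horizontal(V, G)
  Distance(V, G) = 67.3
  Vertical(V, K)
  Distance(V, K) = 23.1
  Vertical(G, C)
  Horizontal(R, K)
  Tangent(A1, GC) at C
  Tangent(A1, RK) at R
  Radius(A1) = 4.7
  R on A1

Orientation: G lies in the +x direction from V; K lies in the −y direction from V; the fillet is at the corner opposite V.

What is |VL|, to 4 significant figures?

65.25

V and K share the same x with |VK| = 23.1 and K on the −y side, so K = (0.000, -23.10). The virtual corner opposite V is at (67.30, -23.10). The tangent condition forces LC to be normal to GC and A1 meets RK tangentially, so LR is at right angles to RK, with radius 4.7, so the center L sits 4.7 in from both sides at L = (62.60, -18.40). Then |VL| = |L − V| = 65.25.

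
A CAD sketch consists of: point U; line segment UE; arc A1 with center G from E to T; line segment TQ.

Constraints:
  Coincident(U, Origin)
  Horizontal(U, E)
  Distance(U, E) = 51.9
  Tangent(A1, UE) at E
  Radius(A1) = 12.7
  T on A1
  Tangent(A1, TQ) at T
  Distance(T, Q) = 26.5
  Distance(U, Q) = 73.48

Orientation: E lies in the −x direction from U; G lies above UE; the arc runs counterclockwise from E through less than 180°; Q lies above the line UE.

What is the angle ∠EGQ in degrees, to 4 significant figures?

161.4°

Checks: ∠(GE, EU) = 90.00° ✓; |GT| = 12.70 ✓; ∠(GT, TQ) = 90.00° ✓; |TQ| = 26.50 ✓; |UQ| = 73.48 ✓.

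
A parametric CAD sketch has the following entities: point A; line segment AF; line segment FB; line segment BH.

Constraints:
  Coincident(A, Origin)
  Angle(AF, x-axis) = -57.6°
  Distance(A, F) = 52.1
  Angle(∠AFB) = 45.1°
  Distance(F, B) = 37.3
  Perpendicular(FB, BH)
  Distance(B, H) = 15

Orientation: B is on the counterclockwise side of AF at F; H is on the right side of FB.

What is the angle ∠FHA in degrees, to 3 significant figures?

67.5°

A is at the origin; AF runs at -57.6° with length 52.1, so F = 52.1·(cos -57.6°, sin -57.6°) = (27.9, -44.0). ∠AFB = 45.1°, so FB runs at -57.6° + (180° − 45.1°) = 77.3° from the x-axis; with |FB| = 37.3, B = F + 37.3·(cos 77.3°, sin 77.3°) = (36.1, -7.60). The perpendicularity gives BH at right angles to FB; with |BH| = 15.0 on the right of FB, H = B + 15.0·(0.976, -0.220) = (50.7, -10.9). Then cos ∠FHA = HF·HA / (|HF||HA|), giving 67.5°.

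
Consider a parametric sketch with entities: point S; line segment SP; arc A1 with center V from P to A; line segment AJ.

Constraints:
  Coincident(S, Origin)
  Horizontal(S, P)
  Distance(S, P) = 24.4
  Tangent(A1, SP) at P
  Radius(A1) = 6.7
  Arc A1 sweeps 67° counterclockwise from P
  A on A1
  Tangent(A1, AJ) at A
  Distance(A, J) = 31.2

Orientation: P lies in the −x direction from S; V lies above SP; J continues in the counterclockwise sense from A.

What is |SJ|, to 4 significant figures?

33.35

S is at the origin; S and P share the same y with |SP| = 24.4 and P on the −x side, so P = (-24.40, 0.000). Tangency of A1 to SP means the radius VP is perpendicular to SP, so V = P + (0, 6.7) = (-24.40, 6.700). On A1, P sits at bearing -90° from V; a 67° counterclockwise sweep puts A at bearing -23°, so A = V + 6.7·(cos -23°, sin -23°) = (-18.23, 4.082). Since A1 is tangent to AJ there, VA ⟂ AJ, so AJ runs along (−sin -23°, cos -23°); with |AJ| = 31.2, J = (-6.042, 32.80). Then |SJ| = |J − S| = 33.35.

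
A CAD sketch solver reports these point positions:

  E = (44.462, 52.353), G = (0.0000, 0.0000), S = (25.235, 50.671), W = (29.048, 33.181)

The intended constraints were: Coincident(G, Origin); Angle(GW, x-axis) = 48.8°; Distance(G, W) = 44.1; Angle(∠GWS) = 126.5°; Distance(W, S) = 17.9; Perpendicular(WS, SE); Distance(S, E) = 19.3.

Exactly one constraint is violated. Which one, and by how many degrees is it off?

Perpendicular(WS, SE) — off by 7.30°.

G = (0.00, 0.00) ✓; GW at 48.80° ✓; |GW| = 44.10 ✓; ∠GWS = 126.5° ✓; |WS| = 17.90 ✓; ∠(WS, SE) = 97.30° ✗; |SE| = 19.30 ✓.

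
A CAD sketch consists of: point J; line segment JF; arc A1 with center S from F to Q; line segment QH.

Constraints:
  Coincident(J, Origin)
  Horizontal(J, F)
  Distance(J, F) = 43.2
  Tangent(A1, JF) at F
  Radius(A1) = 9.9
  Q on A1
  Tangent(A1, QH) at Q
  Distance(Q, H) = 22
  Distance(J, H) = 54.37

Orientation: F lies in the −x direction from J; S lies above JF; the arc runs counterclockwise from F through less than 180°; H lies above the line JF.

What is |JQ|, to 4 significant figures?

36.69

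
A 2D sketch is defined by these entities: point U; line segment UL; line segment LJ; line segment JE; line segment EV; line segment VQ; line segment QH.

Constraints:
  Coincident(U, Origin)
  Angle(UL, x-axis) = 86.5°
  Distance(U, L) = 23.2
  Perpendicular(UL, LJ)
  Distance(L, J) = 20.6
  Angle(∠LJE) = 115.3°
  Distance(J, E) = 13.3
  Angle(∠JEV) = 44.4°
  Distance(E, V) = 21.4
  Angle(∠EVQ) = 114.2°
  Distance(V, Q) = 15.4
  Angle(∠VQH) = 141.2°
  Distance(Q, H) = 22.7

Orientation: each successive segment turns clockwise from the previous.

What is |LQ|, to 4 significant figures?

11.94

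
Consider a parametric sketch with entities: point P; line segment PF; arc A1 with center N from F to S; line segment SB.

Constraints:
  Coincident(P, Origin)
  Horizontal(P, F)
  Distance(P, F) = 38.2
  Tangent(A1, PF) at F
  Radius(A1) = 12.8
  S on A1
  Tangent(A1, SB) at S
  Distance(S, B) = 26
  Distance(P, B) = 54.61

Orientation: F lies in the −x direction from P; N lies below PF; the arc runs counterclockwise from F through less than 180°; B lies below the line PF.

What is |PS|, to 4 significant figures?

52.82

P is at the origin; P and F share the same y with |PF| = 38.2 and F on the −x side, so F = (-38.20, 0.000). A1 meets PF tangentially, so NF is at right angles to PF, so N = F + (0, -12.8) = (-38.20, -12.80). Since NS ⟂ SB (tangency), |NB| = √(12.8² + 26.0²) = 28.98 regardless of where S sits on A1. So B lies on both circle(P, 54.61) and circle(N, 28.98); the below-PF intersection is B = (-35.33, -41.64). S is the foot of the tangent from B: S = (-49.07, -19.56).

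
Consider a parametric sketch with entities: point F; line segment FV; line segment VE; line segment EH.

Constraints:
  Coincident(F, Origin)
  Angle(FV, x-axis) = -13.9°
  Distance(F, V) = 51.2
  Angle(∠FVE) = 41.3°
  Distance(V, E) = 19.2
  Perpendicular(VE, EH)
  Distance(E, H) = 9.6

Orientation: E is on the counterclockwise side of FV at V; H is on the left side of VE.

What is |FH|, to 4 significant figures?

30.93

∠FVE = 41.3°, so VE runs at -13.9° + (180° − 41.3°) = 124.8° from the x-axis; with |VE| = 19.2, E = V + 19.2·(cos 124.8°, sin 124.8°) = (38.74, 3.466). The perpendicularity gives EH at right angles to VE; with |EH| = 9.6 on the left of VE, H = E + 9.6·(-0.8211, -0.5707) = (30.86, -2.012). Then |FH| = |H − F| = 30.93.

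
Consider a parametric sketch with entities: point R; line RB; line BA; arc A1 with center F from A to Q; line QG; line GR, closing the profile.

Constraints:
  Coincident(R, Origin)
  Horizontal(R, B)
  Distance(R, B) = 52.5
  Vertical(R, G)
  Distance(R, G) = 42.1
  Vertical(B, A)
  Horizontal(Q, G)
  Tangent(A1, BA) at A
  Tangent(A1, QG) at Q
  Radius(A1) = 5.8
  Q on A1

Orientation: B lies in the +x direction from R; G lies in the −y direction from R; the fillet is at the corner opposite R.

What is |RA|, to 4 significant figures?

63.83

R is at the origin; RB is horizontal with |RB| = 52.5 and B on the +x side, so B = (52.50, 0.000). RG is vertical with |RG| = 42.1 and G on the −y side, so G = (0.000, -42.10). The virtual corner opposite R is at (52.50, -42.10). Since A1 is tangent to BA there, FA ⟂ BA and A1 meets QG tangentially, so FQ is at right angles to QG, with radius 5.8, so the center F sits 5.8 in from both sides at F = (46.70, -36.30). That places the tangent points at A = (52.50, -36.30) on BA and Q = (46.70, -42.10) on QG. Then |RA| = |A − R| = 63.83.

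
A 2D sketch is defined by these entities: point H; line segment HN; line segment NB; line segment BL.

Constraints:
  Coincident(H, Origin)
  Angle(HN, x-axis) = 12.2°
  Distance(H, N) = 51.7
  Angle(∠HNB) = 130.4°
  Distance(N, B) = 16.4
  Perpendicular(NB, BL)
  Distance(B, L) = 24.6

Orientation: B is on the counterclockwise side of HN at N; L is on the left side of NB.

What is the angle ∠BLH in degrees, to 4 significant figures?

106.5°

H is at the origin; HN runs at 12.2° with length 51.7, so N = 51.7·(cos 12.2°, sin 12.2°) = (50.53, 10.93). ∠HNB = 130.4°, so NB runs at 12.2° + (180° − 130.4°) = 61.80° from the x-axis; with |NB| = 16.4, B = N + 16.4·(cos 61.80°, sin 61.80°) = (58.28, 25.38). The perpendicularity gives BL at right angles to NB; with |BL| = 24.6 on the left of NB, L = B + 24.6·(-0.8813, 0.4726) = (36.60, 37.00). Then cos ∠BLH = LB·LH / (|LB||LH|), giving 106.5°.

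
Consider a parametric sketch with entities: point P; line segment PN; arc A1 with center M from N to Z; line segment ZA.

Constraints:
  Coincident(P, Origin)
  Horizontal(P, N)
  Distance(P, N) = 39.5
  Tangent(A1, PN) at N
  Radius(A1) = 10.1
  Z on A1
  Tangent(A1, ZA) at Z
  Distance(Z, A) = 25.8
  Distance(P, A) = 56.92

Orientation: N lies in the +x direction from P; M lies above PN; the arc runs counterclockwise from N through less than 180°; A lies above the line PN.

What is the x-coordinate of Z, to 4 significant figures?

49.27

Checks: ∠(MN, NP) = 90.00° ✓; |MN| = 10.10 ✓; |MZ| = 10.10 ✓; ∠(MZ, ZA) = 90.00° ✓; |ZA| = 25.80 ✓; |PA| = 56.92 ✓.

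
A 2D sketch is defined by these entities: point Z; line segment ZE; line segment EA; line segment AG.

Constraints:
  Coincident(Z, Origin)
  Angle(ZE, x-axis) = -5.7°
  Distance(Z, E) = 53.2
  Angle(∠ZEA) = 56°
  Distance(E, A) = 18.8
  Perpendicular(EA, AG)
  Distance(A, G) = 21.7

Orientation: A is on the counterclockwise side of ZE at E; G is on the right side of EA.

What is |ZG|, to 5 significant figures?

66.709

Z is at the origin; ZE runs at -5.7° with length 53.2, so E = 53.2·(cos -5.7°, sin -5.7°) = (52.937, -5.2838). ∠ZEA = 56.0°, so EA runs at -5.7° + (180° − 56.0°) = 118.30° from the x-axis; with |EA| = 18.8, A = E + 18.8·(cos 118.30°, sin 118.30°) = (44.024, 11.269). EA is perpendicular to AG; with |AG| = 21.7 on the right of EA, G = A + 21.7·(0.88048, 0.47409) = (63.130, 21.557). Then |ZG| = |G − Z| = 66.709.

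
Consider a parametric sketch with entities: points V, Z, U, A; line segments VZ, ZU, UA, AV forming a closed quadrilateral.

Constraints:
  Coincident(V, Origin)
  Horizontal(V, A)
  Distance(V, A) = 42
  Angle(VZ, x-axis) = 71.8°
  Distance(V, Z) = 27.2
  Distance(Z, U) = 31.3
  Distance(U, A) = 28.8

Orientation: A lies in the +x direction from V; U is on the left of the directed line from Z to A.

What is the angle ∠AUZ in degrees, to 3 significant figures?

89.4°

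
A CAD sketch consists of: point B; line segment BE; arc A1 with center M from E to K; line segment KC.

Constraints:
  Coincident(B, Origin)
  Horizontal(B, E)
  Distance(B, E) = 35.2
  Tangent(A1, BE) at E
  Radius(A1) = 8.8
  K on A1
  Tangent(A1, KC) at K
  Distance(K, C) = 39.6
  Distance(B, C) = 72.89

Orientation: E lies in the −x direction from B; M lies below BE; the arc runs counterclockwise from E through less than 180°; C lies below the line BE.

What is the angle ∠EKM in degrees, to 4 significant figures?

58.22°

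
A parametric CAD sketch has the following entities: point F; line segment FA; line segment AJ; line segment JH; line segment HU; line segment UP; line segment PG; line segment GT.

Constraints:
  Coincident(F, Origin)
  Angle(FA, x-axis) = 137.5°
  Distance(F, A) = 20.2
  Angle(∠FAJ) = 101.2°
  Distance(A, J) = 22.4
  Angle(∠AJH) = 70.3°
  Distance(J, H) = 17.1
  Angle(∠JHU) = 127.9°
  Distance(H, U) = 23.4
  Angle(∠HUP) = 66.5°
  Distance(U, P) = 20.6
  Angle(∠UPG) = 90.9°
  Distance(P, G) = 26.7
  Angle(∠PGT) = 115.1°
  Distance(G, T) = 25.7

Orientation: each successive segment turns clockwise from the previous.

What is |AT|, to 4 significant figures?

43.19

∠UPG = 90.9° gives PG at 54.30° from the x-axis; with |PG| = 26.7, G = (1.244, 30.67). ∠PGT = 115.1° gives GT at -10.60° from the x-axis; with |GT| = 25.7, T = (26.51, 25.94). Then |AT| = |T − A| = 43.19.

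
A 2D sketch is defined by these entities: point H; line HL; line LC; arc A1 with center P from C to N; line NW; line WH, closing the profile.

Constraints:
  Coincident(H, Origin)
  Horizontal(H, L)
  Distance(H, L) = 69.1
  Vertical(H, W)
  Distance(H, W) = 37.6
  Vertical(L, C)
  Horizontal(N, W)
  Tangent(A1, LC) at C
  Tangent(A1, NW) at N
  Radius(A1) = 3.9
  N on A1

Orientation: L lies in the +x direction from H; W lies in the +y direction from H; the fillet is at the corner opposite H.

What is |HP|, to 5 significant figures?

73.394

H and W share the same x with |HW| = 37.6 and W on the +y side, so W = (0.0000, 37.600). The virtual corner opposite H is at (69.100, 37.600). A1 meets LC tangentially, so PC is at right angles to LC and tangency of A1 to NW means the radius PN is perpendicular to NW, with radius 3.9, so the center P sits 3.9 in from both sides at P = (65.200, 33.700). Then |HP| = |P − H| = 73.394.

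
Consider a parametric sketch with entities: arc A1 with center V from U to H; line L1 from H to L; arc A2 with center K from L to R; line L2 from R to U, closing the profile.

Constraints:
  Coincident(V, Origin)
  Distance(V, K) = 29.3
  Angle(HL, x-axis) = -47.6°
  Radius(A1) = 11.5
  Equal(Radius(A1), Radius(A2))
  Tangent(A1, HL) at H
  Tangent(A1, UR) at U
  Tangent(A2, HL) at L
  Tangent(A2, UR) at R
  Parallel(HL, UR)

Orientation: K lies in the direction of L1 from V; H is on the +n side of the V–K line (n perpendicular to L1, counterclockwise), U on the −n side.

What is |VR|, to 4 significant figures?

31.48

Tangency of A1 to both parallel lines with radius 11.5 puts H and U at V ± 11.5·n: H = (8.492, 7.754), U = (-8.492, -7.754). Equal radii place L and R the same way about K: L = K + 11.5·n = (28.25, -13.88), R = K − 11.5·n = (11.26, -29.39). Then |VR| = |R − V| = 31.48.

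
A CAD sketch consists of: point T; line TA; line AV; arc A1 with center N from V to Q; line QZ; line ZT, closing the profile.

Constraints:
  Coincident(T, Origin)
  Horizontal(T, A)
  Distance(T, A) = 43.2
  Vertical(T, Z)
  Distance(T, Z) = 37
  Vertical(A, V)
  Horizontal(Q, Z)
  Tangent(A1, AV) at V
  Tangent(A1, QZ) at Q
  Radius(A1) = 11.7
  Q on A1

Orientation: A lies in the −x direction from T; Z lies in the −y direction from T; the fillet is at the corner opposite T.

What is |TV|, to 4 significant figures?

50.06

T is at the origin; TA is horizontal with |TA| = 43.2 and A on the −x side, so A = (-43.20, 0.000). T and Z share the same x with |TZ| = 37.0 and Z on the −y side, so Z = (0.000, -37.00). The virtual corner opposite T is at (-43.20, -37.00). The tangent condition forces NV to be normal to AV and since A1 is tangent to QZ there, NQ ⟂ QZ, with radius 11.7, so the center N sits 11.7 in from both sides at N = (-31.50, -25.30). That places the tangent points at V = (-43.20, -25.30) on AV and Q = (-31.50, -37.00) on QZ. Then |TV| = |V − T| = 50.06.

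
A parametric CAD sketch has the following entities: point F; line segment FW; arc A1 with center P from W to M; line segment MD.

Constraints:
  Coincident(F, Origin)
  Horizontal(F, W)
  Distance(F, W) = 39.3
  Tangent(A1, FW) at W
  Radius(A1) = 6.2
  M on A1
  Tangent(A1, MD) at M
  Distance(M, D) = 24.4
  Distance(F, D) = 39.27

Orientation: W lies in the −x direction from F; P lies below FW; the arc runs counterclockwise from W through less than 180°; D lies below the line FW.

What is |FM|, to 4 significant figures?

45.06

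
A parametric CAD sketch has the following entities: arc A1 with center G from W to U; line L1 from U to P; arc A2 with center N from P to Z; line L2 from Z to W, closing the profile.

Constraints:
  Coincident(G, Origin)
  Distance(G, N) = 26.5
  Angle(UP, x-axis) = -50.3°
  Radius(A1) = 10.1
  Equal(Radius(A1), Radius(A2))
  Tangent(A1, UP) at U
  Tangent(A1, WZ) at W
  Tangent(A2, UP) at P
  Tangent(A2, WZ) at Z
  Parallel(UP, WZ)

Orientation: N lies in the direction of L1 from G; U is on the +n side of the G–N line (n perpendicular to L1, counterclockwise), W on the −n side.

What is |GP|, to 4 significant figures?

28.36

The slot axis is L1's direction at -50.3°, so u = (cos -50.3°, sin -50.3°) = (0.6388, -0.7694) and n = (−sin -50.3°, cos -50.3°) = (0.7694, 0.6388). G is at the origin and N lies 26.5 along u from G, so N = 26.5·u = (16.93, -20.39). Tangency of A1 to both parallel lines with radius 10.1 puts U and W at G ± 10.1·n: U = (7.771, 6.452), W = (-7.771, -6.452). Equal radii place P and Z the same way about N: P = N + 10.1·n = (24.70, -13.94), Z = N − 10.1·n = (9.156, -26.84). Then |GP| = |P − G| = 28.36.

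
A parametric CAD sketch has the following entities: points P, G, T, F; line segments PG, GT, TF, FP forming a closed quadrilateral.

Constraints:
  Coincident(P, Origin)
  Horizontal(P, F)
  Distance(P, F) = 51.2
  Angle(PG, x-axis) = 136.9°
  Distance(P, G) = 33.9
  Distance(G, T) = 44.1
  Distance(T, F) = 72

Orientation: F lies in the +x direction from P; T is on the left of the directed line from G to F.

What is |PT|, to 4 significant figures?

55.71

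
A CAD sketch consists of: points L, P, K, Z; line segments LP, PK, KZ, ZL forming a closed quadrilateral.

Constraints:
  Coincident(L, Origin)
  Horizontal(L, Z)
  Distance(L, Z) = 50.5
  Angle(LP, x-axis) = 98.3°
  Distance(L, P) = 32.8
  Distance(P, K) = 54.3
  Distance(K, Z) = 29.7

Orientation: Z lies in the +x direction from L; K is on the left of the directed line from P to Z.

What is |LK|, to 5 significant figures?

57.713

Checks: |PK| = 54.30 ✓; |KZ| = 29.70 ✓.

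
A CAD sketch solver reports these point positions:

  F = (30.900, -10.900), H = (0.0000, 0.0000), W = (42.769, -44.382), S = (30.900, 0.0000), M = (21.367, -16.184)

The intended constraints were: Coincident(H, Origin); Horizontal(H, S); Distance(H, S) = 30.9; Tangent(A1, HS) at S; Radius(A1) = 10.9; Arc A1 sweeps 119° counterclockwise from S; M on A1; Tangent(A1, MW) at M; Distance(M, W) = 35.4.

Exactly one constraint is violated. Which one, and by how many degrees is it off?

Tangent(A1, MW) at M — off by 8.20°.

H = (0.00, 0.00) ✓; H.y = 0.00, S.y = 0.00 ✓; |HS| = 30.90 ✓; ∠(FS, SH) = 90.00° ✓; |FS| = 10.90 ✓; bearing(F→M) − bearing(F→S) = 119.0° ✓; |FM| = 10.90 ✓; ∠(FM, MW) = 81.80° ✗; |MW| = 35.40 ✓.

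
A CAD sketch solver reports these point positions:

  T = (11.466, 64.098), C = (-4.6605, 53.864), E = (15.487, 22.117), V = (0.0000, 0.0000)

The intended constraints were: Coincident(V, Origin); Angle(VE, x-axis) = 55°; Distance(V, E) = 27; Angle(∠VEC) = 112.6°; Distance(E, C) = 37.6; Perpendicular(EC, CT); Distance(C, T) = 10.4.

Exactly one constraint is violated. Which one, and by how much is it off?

Distance(C, T) = 10.4 — off by 8.70.

V = (0.00, 0.00) ✓; VE at 55.00° ✓; |VE| = 27.00 ✓; ∠VEC = 112.6° ✓; |EC| = 37.60 ✓; ∠(EC, CT) = 90.00° ✓; |CT| = 19.10 ✗.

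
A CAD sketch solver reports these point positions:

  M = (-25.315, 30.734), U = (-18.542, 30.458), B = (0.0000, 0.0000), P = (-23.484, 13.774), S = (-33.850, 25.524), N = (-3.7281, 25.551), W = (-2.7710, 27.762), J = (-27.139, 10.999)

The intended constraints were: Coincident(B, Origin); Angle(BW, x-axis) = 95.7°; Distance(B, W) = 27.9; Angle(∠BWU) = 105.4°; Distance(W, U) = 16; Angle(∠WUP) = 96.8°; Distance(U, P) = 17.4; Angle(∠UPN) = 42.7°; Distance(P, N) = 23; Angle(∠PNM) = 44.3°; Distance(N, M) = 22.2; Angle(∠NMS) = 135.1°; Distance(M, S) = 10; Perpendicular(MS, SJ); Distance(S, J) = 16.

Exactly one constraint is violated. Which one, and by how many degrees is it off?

Perpendicular(MS, SJ) — off by 6.60°.

B = (0.00, 0.00) ✓; BW at 95.70° ✓; |BW| = 27.90 ✓; ∠BWU = 105.4° ✓; |WU| = 16.00 ✓; ∠WUP = 96.80° ✓; |UP| = 17.40 ✓; ∠UPN = 42.70° ✓; |PN| = 23.00 ✓; ∠PNM = 44.30° ✓; |NM| = 22.20 ✓; ∠NMS = 135.1° ✓; |MS| = 10.00 ✓; ∠(MS, SJ) = 83.40° ✗; |SJ| = 16.00 ✓.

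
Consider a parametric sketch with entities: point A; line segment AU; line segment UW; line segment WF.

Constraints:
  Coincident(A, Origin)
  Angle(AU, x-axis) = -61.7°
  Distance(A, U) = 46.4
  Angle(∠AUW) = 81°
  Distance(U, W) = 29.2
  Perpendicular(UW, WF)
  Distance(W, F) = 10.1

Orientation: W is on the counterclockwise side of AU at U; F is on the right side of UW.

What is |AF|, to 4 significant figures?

60.08

∠AUW = 81.0°, so UW runs at -61.7° + (180° − 81.0°) = 37.30° from the x-axis; with |UW| = 29.2, W = U + 29.2·(cos 37.30°, sin 37.30°) = (45.23, -23.16). UW is perpendicular to WF; with |WF| = 10.1 on the right of UW, F = W + 10.1·(0.6060, -0.7955) = (51.35, -31.19). Then |AF| = |F − A| = 60.08.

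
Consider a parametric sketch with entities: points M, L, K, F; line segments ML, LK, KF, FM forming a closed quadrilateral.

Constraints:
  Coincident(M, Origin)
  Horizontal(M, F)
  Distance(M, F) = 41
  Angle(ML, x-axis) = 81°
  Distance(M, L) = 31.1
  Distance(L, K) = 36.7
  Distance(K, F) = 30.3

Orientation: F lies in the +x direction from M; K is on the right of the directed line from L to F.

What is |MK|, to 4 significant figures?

12.44

Checks: |LK| = 36.70 ✓; |KF| = 30.30 ✓.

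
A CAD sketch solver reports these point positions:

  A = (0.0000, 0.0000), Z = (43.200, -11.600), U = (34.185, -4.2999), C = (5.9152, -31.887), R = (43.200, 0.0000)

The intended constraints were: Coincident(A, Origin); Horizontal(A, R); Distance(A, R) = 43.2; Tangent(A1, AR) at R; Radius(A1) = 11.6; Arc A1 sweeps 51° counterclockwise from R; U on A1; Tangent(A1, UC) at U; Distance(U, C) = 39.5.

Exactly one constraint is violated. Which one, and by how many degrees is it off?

Tangent(A1, UC) at U — off by 6.70°.

A = (0.00, 0.00) ✓; A.y = 0.00, R.y = 0.00 ✓; |AR| = 43.20 ✓; ∠(ZR, RA) = 90.00° ✓; |ZR| = 11.60 ✓; bearing(Z→U) − bearing(Z→R) = 51.00° ✓; |ZU| = 11.60 ✓; ∠(ZU, UC) = 96.70° ✗; |UC| = 39.50 ✓.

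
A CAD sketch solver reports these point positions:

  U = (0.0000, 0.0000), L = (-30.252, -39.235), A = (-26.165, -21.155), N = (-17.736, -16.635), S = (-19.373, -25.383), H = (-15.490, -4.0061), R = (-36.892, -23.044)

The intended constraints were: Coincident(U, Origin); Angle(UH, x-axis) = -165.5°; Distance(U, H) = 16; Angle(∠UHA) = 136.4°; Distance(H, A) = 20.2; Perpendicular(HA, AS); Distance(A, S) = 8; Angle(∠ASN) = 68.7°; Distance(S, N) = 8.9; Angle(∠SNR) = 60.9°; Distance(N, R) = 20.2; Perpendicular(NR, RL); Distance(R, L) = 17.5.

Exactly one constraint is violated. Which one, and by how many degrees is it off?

Perpendicular(NR, RL) — off by 3.80°.

U = (0.00, 0.00) ✓; UH at -165.5° ✓; |UH| = 16.00 ✓; ∠UHA = 136.4° ✓; |HA| = 20.20 ✓; ∠(HA, AS) = 90.00° ✓; |AS| = 8.000 ✓; ∠ASN = 68.70° ✓; |SN| = 8.900 ✓; ∠SNR = 60.90° ✓; |NR| = 20.20 ✓; ∠(NR, RL) = 93.80° ✗; |RL| = 17.50 ✓.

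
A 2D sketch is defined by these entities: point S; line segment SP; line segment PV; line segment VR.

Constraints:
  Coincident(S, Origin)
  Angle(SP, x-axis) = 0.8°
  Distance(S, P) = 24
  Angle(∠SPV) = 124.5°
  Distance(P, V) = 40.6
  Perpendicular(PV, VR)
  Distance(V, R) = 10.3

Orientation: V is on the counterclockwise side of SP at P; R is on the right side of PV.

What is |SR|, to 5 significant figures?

61.982

S is at the origin; SP runs at 0.8° with length 24.0, so P = 24.0·(cos 0.8°, sin 0.8°) = (23.998, 0.33509). ∠SPV = 124.5°, so PV runs at 0.8° + (180° − 124.5°) = 56.300° from the x-axis; with |PV| = 40.6, V = P + 40.6·(cos 56.300°, sin 56.300°) = (46.524, 34.112). The perpendicularity gives VR at right angles to PV; with |VR| = 10.3 on the right of PV, R = V + 10.3·(0.83195, -0.55484) = (55.093, 28.398). Then |SR| = |R − S| = 61.982.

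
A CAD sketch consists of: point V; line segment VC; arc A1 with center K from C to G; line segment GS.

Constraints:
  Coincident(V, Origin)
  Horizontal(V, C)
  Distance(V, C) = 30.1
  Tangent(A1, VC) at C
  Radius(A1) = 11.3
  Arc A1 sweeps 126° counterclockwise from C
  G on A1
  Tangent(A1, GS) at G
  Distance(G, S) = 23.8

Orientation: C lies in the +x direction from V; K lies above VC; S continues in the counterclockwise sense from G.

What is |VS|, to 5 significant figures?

44.959

V is at the origin; V and C share the same y with |VC| = 30.1 and C on the +x side, so C = (30.100, 0.0000). Tangency of A1 to VC means the radius KC is perpendicular to VC, so K = C + (0, 11.3) = (30.100, 11.300). On A1, C sits at bearing -90° from K; a 126° counterclockwise sweep puts G at bearing 36°, so G = K + 11.3·(cos 36°, sin 36°) = (39.242, 17.942). A1 meets GS tangentially, so KG is at right angles to GS, so GS runs along (−sin 36°, cos 36°); with |GS| = 23.8, S = (25.253, 37.197). Then |VS| = |S − V| = 44.959.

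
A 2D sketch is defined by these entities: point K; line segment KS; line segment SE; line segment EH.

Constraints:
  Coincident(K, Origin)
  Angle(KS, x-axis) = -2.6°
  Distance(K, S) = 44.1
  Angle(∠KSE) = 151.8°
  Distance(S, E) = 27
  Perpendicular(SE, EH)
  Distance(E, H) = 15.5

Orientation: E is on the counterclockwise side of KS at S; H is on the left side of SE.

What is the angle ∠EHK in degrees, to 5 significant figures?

94.635°

K is at the origin; KS runs at -2.6° with length 44.1, so S = 44.1·(cos -2.6°, sin -2.6°) = (44.055, -2.0005). ∠KSE = 151.8°, so SE runs at -2.6° + (180° − 151.8°) = 25.600° from the x-axis; with |SE| = 27.0, E = S + 27.0·(cos 25.600°, sin 25.600°) = (68.404, 9.6658). SE ⟂ EH; with |EH| = 15.5 on the left of SE, H = E + 15.5·(-0.43209, 0.90183) = (61.707, 23.644). Then cos ∠EHK = HE·HK / (|HE||HK|), giving 94.635°.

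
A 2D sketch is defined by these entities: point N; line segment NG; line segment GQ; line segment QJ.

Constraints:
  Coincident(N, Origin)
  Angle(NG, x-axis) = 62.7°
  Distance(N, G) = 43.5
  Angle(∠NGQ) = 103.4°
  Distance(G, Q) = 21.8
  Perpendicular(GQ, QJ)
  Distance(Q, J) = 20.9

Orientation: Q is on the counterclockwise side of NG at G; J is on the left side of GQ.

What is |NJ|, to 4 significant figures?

38.41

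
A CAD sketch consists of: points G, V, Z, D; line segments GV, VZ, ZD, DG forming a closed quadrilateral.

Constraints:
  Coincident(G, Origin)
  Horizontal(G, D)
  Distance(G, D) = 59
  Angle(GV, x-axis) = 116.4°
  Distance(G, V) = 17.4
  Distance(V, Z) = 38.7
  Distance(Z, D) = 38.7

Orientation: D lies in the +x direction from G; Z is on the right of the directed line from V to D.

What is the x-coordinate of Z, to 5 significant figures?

21.541

Checks: |VZ| = 38.70 ✓; |ZD| = 38.70 ✓.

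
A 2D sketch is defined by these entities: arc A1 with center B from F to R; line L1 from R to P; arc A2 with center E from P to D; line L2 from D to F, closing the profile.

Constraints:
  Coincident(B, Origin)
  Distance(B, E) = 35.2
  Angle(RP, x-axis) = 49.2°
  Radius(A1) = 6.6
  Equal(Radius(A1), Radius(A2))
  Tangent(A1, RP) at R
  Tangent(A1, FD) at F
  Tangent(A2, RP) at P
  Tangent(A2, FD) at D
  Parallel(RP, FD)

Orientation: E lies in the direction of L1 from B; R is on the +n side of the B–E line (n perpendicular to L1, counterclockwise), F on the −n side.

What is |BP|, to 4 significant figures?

35.81

The slot axis is L1's direction at 49.2°, so u = (cos 49.2°, sin 49.2°) = (0.6534, 0.7570) and n = (−sin 49.2°, cos 49.2°) = (-0.7570, 0.6534). B is at the origin and E lies 35.2 along u from B, so E = 35.2·u = (23.00, 26.65). Tangency of A1 to both parallel lines with radius 6.6 puts R and F at B ± 6.6·n: R = (-4.996, 4.313), F = (4.996, -4.313). Equal radii place P and D the same way about E: P = E + 6.6·n = (18.00, 30.96), D = E − 6.6·n = (28.00, 22.33). Then |BP| = |P − B| = 35.81.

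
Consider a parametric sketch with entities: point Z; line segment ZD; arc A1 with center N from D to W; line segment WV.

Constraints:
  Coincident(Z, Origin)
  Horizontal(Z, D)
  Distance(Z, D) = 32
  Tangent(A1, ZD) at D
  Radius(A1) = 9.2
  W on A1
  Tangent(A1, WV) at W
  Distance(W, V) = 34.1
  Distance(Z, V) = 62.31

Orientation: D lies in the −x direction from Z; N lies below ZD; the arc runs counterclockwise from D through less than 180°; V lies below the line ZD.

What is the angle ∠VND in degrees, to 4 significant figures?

155.6°

Z is at the origin; Z and D share the same y with |ZD| = 32.0 and D on the −x side, so D = (-32.00, 0.000). Since A1 is tangent to ZD there, ND ⟂ ZD, so N = D + (0, -9.2) = (-32.00, -9.200). Since NW ⟂ WV (tangency), |NV| = √(9.2² + 34.1²) = 35.32 regardless of where W sits on A1. So V lies on both circle(Z, 62.31) and circle(N, 35.32); the below-ZD intersection is V = (-46.61, -41.36). W is the foot of the tangent from V: W = (-41.08, -7.709).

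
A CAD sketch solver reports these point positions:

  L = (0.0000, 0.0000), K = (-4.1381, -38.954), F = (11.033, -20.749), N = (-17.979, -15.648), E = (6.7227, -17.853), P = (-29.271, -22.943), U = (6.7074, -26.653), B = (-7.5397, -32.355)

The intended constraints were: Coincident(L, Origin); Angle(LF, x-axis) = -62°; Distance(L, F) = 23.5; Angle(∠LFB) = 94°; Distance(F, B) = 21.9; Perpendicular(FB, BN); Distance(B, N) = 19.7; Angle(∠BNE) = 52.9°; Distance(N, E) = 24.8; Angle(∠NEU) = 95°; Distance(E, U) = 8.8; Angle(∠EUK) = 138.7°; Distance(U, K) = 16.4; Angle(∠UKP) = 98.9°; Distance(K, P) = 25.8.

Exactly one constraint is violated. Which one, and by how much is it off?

Distance(K, P) = 25.8 — off by 4.00.

L = (0.00, 0.00) ✓; LF at -62.00° ✓; |LF| = 23.50 ✓; ∠LFB = 94.00° ✓; |FB| = 21.90 ✓; ∠(FB, BN) = 90.00° ✓; |BN| = 19.70 ✓; ∠BNE = 52.90° ✓; |NE| = 24.80 ✓; ∠NEU = 95.00° ✓; |EU| = 8.800 ✓; ∠EUK = 138.7° ✓; |UK| = 16.40 ✓; ∠UKP = 98.90° ✓; |KP| = 29.80 ✗.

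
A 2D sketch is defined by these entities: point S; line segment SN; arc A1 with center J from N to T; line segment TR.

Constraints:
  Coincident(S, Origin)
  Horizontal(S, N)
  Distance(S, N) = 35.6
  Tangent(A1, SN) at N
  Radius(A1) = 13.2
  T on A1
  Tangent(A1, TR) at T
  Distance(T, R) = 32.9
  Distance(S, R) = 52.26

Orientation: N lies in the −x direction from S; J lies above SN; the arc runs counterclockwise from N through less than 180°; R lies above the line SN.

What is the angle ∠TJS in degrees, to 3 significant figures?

22.6°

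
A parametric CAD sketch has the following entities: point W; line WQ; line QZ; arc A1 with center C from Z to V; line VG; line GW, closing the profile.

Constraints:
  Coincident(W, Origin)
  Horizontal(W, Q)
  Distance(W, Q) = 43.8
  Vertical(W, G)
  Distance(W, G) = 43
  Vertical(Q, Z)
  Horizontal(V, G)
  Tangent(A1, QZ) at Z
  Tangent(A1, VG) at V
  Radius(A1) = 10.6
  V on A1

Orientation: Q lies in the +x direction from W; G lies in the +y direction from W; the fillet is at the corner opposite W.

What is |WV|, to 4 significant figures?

54.33

W is at the origin; WQ is horizontal with |WQ| = 43.8 and Q on the +x side, so Q = (43.80, 0.000). W and G share the same x with |WG| = 43.0 and G on the +y side, so G = (0.000, 43.00). The virtual corner opposite W is at (43.80, 43.00). The tangent condition forces CZ to be normal to QZ and A1 meets VG tangentially, so CV is at right angles to VG, with radius 10.6, so the center C sits 10.6 in from both sides at C = (33.20, 32.40). That places the tangent points at Z = (43.80, 32.40) on QZ and V = (33.20, 43.00) on VG. Then |WV| = |V − W| = 54.33.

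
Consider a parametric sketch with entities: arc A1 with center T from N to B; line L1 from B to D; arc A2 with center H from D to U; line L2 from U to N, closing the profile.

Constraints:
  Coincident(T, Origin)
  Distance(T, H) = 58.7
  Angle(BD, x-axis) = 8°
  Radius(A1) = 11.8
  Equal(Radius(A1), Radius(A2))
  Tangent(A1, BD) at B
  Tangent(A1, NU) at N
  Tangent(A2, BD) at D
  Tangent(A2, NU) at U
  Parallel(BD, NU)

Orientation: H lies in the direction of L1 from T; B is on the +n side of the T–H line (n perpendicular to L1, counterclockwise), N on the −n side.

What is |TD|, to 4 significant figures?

59.87

The slot axis is L1's direction at 8.0°, so u = (cos 8.0°, sin 8.0°) = (0.9903, 0.1392) and n = (−sin 8.0°, cos 8.0°) = (-0.1392, 0.9903). T is at the origin and H lies 58.7 along u from T, so H = 58.7·u = (58.13, 8.169). Tangency of A1 to both parallel lines with radius 11.8 puts B and N at T ± 11.8·n: B = (-1.642, 11.69), N = (1.642, -11.69). Equal radii place D and U the same way about H: D = H + 11.8·n = (56.49, 19.85), U = H − 11.8·n = (59.77, -3.516). Then |TD| = |D − T| = 59.87.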